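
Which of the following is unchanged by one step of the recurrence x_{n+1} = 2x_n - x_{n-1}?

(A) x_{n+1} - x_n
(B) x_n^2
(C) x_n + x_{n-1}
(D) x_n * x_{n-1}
A

For the recurrence x_{n+1} = 2x_n - x_{n-1}:

If x_{n+1} = 2x_n - x_{n-1}, then:
x_{n+1} - x_n = x_n - x_{n-1}
The first difference is constant throughout the sequence.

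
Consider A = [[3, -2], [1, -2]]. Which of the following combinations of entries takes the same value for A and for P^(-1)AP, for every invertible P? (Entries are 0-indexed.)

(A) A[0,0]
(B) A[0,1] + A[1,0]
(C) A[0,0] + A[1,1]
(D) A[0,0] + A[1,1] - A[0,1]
C

A[0,0] + A[1,1] is the trace of A. By the cyclic property of the trace, tr(P^(-1)AP) = tr(APP^(-1)) = tr(A), so it is the same for every matrix similar to A.

The other combinations are not similarity invariants. For example, take P = [[1, -1], [0, 1]] (det P = 1), so P^(-1) = [[1, 1], [0, 1]] and
B = P^(-1)AP = [[4, -8], [1, -3]].
Evaluating each option on A and on B:
(A) A[0,0]: 3 for A, 4 for B -> changes
(B) A[0,1] + A[1,0]: -1 for A, -7 for B -> changes
(C) A[0,0] + A[1,1]: 1 for A, 1 for B -> unchanged
(D) A[0,0] + A[1,1] - A[0,1]: 3 for A, 9 for B -> changes

Only (C) A[0,0] + A[1,1] = 1 survives (and it does so for every P, not just this one), so it is the invariant.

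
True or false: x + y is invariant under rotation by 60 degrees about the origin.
False

Applying rotation by 60 degrees: x' = x*cos(60 degrees) - y*sin(60 degrees) = x/2 - sqrt(3)y/2, y' = x*sin(60 degrees) + y*cos(60 degrees) = sqrt(3)x/2 + y/2

Substituting into x + y:
(x/2 - sqrt(3)y/2) + (sqrt(3)x/2 + y/2)
= x/2 + sqrt(3)x/2 - sqrt(3)y/2 + y/2

This differs from the original expression x + y, so it is NOT invariant.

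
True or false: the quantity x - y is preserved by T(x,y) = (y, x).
False

Substitute T(x,y) = (y, x) into the expression and compare with the original.

Original: x - y
After applying T: (y) - (x) = -x + y

This differs from the original x - y (difference: -2x + 2y), so the expression is NOT invariant.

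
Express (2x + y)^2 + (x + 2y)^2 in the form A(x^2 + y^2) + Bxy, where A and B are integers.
5(x^2 + y^2) + 8xy

Expanding: (2x + y)^2 = 4x^2 + 4xy + y^2
(x + 2y)^2 = x^2 + 4xy + 4y^2
Sum = (4+1)(x^2+y^2) + 8xy = 5(x^2 + y^2) + 8xy
This is symmetric in x and y.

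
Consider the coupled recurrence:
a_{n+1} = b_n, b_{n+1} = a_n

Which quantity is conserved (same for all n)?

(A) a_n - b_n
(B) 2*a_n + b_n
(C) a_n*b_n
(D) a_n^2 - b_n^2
C

Replace a_n by a_{n+1} = b_n and b_n by b_{n+1} = a_n in each option and simplify:
(A) a_n - b_n  ->  (b_n) - (a_n) = -a_n + b_n   [not conserved]
(B) 2*a_n + b_n  ->  2*(b_n) + (a_n) = a_n + 2*b_n   [not conserved]
(C) a_n*b_n  ->  (b_n)*(a_n) = a_n*b_n   [conserved]
(D) a_n^2 - b_n^2  ->  (b_n)^2 - (a_n)^2 = -a_n^2 + b_n^2   [not conserved]

Only (C) a_n*b_n returns to itself after one step, so it is the conserved quantity.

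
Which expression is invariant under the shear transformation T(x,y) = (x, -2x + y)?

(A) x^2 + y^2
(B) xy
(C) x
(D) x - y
C

Under the shear T(x,y) = (x, -2x + y):
Substitute the transformed coordinates into each option and compare with the original:
(A) x^2 + y^2  ->  (x)^2 + (-2x + y)^2 = 5x^2 - 4xy + y^2   [differs from x^2 + y^2: not invariant]
(B) xy  ->  (x)(-2x + y) = -2x^2 + xy   [differs from xy: not invariant]
(C) x  ->  (x) = x   [equals x: invariant]
(D) x - y  ->  (x) - (-2x + y) = 3x - y   [differs from x - y: not invariant]

Only option (C), x, is unchanged by the transformation.
A vertical shear moves points parallel to the y-axis, so the x-coordinate (and any function of x alone) is unchanged.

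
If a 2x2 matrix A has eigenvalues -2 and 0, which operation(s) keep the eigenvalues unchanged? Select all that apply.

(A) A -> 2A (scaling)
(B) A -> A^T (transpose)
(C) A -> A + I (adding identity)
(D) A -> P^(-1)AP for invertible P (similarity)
B and D

Eigenvalues are preserved by:
1. Similarity transformations: A -> P^(-1)AP (same characteristic polynomial)
2. Transpose: A^T has the same eigenvalues as A

Eigenvalues are NOT preserved by:
- Adding identity: eigenvalues become -2+1, 0+1
- Scaling: eigenvalues become -4, 0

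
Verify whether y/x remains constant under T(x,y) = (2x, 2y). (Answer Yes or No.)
Yes

Substitute T(x,y) = (2x, 2y) into the expression and compare with the original.

Original: y/x
After applying T: (2y)/(2x) = y/x

This is identical to the original y/x, so the expression is invariant.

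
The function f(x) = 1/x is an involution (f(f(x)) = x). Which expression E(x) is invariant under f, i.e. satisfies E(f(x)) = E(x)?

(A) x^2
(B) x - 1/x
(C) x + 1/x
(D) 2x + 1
C

Replace x by f(x) = 1/x in each option and simplify. As a quick numerical cross-check, also compare E(5) with E(f(5)) = E(1/5).

(A) x^2  ->  (1/x)^2 = x^(-2); check: E(5) = 25 but E(1/5) = 1/25.   [not invariant]
(B) x - 1/x  ->  (1/x) - 1/(1/x) = -x + 1/x; check: E(5) = 24/5 but E(1/5) = -24/5.   [not invariant]
(C) x + 1/x  ->  (1/x) + 1/(1/x), which simplifies back to x + 1/x; check: E(5) = 26/5, E(1/5) = 26/5.   [invariant]
(D) 2x + 1  ->  2(1/x) + 1 = (x + 2)/x; check: E(5) = 11 but E(1/5) = 7/5.   [not invariant]

Only (C) is unchanged. E is symmetric under swapping x with f(x) = 1/x, which is exactly what an involution does.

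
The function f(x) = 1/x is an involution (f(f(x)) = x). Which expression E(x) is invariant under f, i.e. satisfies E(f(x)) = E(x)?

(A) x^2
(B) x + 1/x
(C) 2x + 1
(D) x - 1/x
B

Replace x by f(x) = 1/x in each option and simplify. As a quick numerical cross-check, also compare E(4) with E(f(4)) = E(1/4).

(A) x^2  ->  (1/x)^2 = x^(-2); check: E(4) = 16 but E(1/4) = 1/16.   [not invariant]
(B) x + 1/x  ->  (1/x) + 1/(1/x), which simplifies back to x + 1/x; check: E(4) = 17/4, E(1/4) = 17/4.   [invariant]
(C) 2x + 1  ->  2(1/x) + 1 = (x + 2)/x; check: E(4) = 9 but E(1/4) = 3/2.   [not invariant]
(D) x - 1/x  ->  (1/x) - 1/(1/x) = -x + 1/x; check: E(4) = 15/4 but E(1/4) = -15/4.   [not invariant]

Only (B) is unchanged. E is symmetric under swapping x with f(x) = 1/x, which is exactly what an involution does.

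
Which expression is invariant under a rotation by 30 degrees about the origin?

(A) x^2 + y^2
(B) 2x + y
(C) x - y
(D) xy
A

A rotation by 30 degrees sends (x, y) to (sqrt(3)x/2 - y/2, x/2 + sqrt(3)y/2).
Substitute the transformed coordinates into each option and compare with the original:
(A) x^2 + y^2  ->  (sqrt(3)x/2 - y/2)^2 + (x/2 + sqrt(3)y/2)^2 = x^2 + y^2   [equals x^2 + y^2: invariant]
(B) 2x + y  ->  2(sqrt(3)x/2 - y/2) + (x/2 + sqrt(3)y/2) = x/2 + sqrt(3)x - y + sqrt(3)y/2   [differs from 2x + y: not invariant]
(C) x - y  ->  (sqrt(3)x/2 - y/2) - (x/2 + sqrt(3)y/2) = -x/2 + sqrt(3)x/2 - sqrt(3)y/2 - y/2   [differs from x - y: not invariant]
(D) xy  ->  (sqrt(3)x/2 - y/2)(x/2 + sqrt(3)y/2) = sqrt(3)x^2/4 + xy/2 - sqrt(3)y^2/4   [differs from xy: not invariant]

Only option (A), x^2 + y^2, is unchanged by the transformation.
Geometrically, x^2 + y^2 is the squared distance from the origin, which every rotation about the origin preserves.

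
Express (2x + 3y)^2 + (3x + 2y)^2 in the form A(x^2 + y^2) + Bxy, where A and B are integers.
13(x^2 + y^2) + 24xy

Expanding: (2x + 3y)^2 = 4x^2 + 12xy + 9y^2
(3x + 2y)^2 = 9x^2 + 12xy + 4y^2
Sum = (4+9)(x^2+y^2) + 24xy = 13(x^2 + y^2) + 24xy
This is symmetric in x and y.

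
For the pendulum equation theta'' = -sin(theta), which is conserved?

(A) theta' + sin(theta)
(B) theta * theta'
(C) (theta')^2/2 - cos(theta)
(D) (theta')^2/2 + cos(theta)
C

A first integral I satisfies dI/dt = 0 along every solution. Differentiate each option and use the equation of motion:
(A) d/dt[theta' + sin(theta)] = theta'' + cos(theta) theta' = -sin(theta) + theta' cos(theta), not identically 0
(B) d/dt[theta * theta'] = (theta')^2 + theta theta'' = (theta')^2 - theta sin(theta), not identically 0
(C) d/dt[(theta')^2/2 - cos(theta)] = theta' theta'' + sin(theta) theta' = theta'(-sin(theta)) + theta' sin(theta) = 0
(D) d/dt[(theta')^2/2 + cos(theta)] = theta' theta'' - sin(theta) theta' = -2 theta' sin(theta), not identically 0

Only (C) has zero time-derivative. This is the total energy: kinetic (theta')^2/2 plus potential -cos(theta).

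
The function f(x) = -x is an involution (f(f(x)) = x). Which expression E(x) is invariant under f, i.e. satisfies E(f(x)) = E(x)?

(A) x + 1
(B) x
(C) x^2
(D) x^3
C

Replace x by f(x) = -x in each option and simplify. As a quick numerical cross-check, also compare E(3) with E(f(3)) = E(-3).

(A) x + 1  ->  (-x) + 1 = 1 - x; check: E(3) = 4 but E(-3) = -2.   [not invariant]
(B) x  ->  (-x) = -x; check: E(3) = 3 but E(-3) = -3.   [not invariant]
(C) x^2  ->  (-x)^2, which simplifies back to x^2; check: E(3) = 9, E(-3) = 9.   [invariant]
(D) x^3  ->  (-x)^3 = -x^3; check: E(3) = 27 but E(-3) = -27.   [not invariant]

Only (C) is unchanged. E is symmetric under swapping x with f(x) = -x, which is exactly what an involution does.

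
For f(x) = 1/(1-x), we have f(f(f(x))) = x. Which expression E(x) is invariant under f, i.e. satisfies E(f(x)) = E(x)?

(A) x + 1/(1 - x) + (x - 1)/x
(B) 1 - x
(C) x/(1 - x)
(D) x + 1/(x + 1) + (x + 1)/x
A

Replace x by f(x) = 1/(1 - x) in each option and simplify. As a quick numerical cross-check, also compare E(5) with E(f(5)) = E(-1/4).

(A) x + 1/(1 - x) + (x - 1)/x  ->  (1/(1 - x)) + 1/(1 - (1/(1 - x))) + ((1/(1 - x)) - 1)/(1/(1 - x)), which simplifies back to x + 1/(1 - x) + (x - 1)/x; check: E(5) = 111/20, E(-1/4) = 111/20.   [invariant]
(B) 1 - x  ->  1 - (1/(1 - x)) = x/(x - 1); check: E(5) = -4 but E(-1/4) = 5/4.   [not invariant]
(C) x/(1 - x)  ->  (1/(1 - x))/(1 - (1/(1 - x))) = -1/x; check: E(5) = -5/4 but E(-1/4) = -1/5.   [not invariant]
(D) x + 1/(x + 1) + (x + 1)/x  ->  (1/(1 - x)) + 1/((1/(1 - x)) + 1) + ((1/(1 - x)) + 1)/(1/(1 - x)) = (-x^3 + 6x^2 - 11x + 7)/(x^2 - 3x + 2); check: E(5) = 191/30 but E(-1/4) = -23/12.   [not invariant]

Only (A) is unchanged. Indeed f(f(x)) = 1/(1 - 1/(1-x)) = (1-x)/(-x) = (x-1)/x, so E(x) = x + f(x) + f(f(x)) is the sum over the whole 3-cycle; applying f just permutes the three terms cyclically (x -> f(x) -> f(f(x)) -> x), leaving the sum unchanged.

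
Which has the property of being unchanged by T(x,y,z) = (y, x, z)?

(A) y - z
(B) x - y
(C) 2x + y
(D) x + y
D

Apply T(x,y,z) = (y, x, z) to each option, i.e. replace (x, y, z) by the transformed coordinates.
Substitute the transformed coordinates into each option and compare with the original:
(A) y - z  ->  (x) - (z) = x - z   [differs from y - z: not invariant]
(B) x - y  ->  (y) - (x) = -x + y   [differs from x - y: not invariant]
(C) 2x + y  ->  2(y) + (x) = x + 2y   [differs from 2x + y: not invariant]
(D) x + y  ->  (y) + (x) = x + y   [equals x + y: invariant]

Only option (D), x + y, is unchanged by the transformation.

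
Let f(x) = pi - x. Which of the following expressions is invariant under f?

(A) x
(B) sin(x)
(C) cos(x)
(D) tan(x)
B

For f(x) = pi - x:
sin(pi - x) = sin(x), so sine is invariant under this transformation.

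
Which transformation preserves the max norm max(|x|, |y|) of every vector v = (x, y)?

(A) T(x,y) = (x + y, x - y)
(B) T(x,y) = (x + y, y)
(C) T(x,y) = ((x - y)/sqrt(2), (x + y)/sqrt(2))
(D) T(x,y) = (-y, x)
D

A transformation preserves a norm if ||T(v)|| = ||v|| for every v; a single vector where the norm changes rules an option out.

(A) T(x,y) = (x + y, x - y): v = (1, 1) has norm max(|1|, |1|) = 1, but T(v) = (2, 0) has norm 2 -- not preserved.
(B) T(x,y) = (x + y, y): v = (1, 1) has norm max(|1|, |1|) = 1, but T(v) = (2, 1) has norm 2 -- not preserved.
(C) T(x,y) = ((x - y)/sqrt(2), (x + y)/sqrt(2)): v = (1, 0) has norm max(|1|, |0|) = 1, but T(v) = (sqrt(2)/2, sqrt(2)/2) has norm sqrt(2)/2 -- not preserved.
(D) T(x,y) = (-y, x): preserves the norm -- it only permutes the coordinates and/or flips signs, which leaves max(|x|, |y|) unchanged.

Therefore the answer is (D).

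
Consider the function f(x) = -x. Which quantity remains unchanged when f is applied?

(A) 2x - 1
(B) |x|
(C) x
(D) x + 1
B

For f(x) = -x:
Applying f replaces x by -x. Since |-x| = |x|, the absolute value is unchanged by f, whereas x -> -x, 2x - 1 -> -2x - 1 and x + 1 -> -x + 1 all change.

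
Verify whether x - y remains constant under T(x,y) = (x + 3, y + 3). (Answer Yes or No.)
Yes

Substitute T(x,y) = (x + 3, y + 3) into the expression and compare with the original.

Original: x - y
After applying T: (x + 3) - (y + 3) = x - y

This is identical to the original x - y, so the expression is invariant.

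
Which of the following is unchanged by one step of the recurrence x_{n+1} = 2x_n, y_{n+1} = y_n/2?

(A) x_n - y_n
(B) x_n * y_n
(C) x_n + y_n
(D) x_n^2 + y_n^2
B

For the recurrence x_{n+1} = 2x_n, y_{n+1} = y_n/2:

x_{n+1} * y_{n+1} = (2x_n) * (y_n/2) = x_n * y_n
The product is conserved.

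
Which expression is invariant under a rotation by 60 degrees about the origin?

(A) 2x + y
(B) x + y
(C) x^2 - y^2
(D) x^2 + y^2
D

A rotation by 60 degrees sends (x, y) to (x/2 - sqrt(3)y/2, sqrt(3)x/2 + y/2).
Substitute the transformed coordinates into each option and compare with the original:
(A) 2x + y  ->  2(x/2 - sqrt(3)y/2) + (sqrt(3)x/2 + y/2) = sqrt(3)x/2 + x - sqrt(3)y + y/2   [differs from 2x + y: not invariant]
(B) x + y  ->  (x/2 - sqrt(3)y/2) + (sqrt(3)x/2 + y/2) = x/2 + sqrt(3)x/2 - sqrt(3)y/2 + y/2   [differs from x + y: not invariant]
(C) x^2 - y^2  ->  (x/2 - sqrt(3)y/2)^2 - (sqrt(3)x/2 + y/2)^2 = -x^2/2 - sqrt(3)xy + y^2/2   [differs from x^2 - y^2: not invariant]
(D) x^2 + y^2  ->  (x/2 - sqrt(3)y/2)^2 + (sqrt(3)x/2 + y/2)^2 = x^2 + y^2   [equals x^2 + y^2: invariant]

Only option (D), x^2 + y^2, is unchanged by the transformation.
Geometrically, x^2 + y^2 is the squared distance from the origin, which every rotation about the origin preserves.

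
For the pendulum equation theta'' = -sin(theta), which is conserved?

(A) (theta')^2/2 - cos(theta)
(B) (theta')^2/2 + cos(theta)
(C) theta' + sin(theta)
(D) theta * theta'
A

A first integral I satisfies dI/dt = 0 along every solution. Differentiate each option and use the equation of motion:
(A) d/dt[(theta')^2/2 - cos(theta)] = theta' theta'' + sin(theta) theta' = theta'(-sin(theta)) + theta' sin(theta) = 0
(B) d/dt[(theta')^2/2 + cos(theta)] = theta' theta'' - sin(theta) theta' = -2 theta' sin(theta), not identically 0
(C) d/dt[theta' + sin(theta)] = theta'' + cos(theta) theta' = -sin(theta) + theta' cos(theta), not identically 0
(D) d/dt[theta * theta'] = (theta')^2 + theta theta'' = (theta')^2 - theta sin(theta), not identically 0

Only (A) has zero time-derivative. This is the total energy: kinetic (theta')^2/2 plus potential -cos(theta).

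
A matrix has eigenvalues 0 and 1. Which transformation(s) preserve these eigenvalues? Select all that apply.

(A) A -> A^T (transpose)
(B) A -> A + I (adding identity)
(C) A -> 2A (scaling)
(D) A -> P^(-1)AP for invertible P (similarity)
A and D

Eigenvalues are preserved by:
1. Similarity transformations: A -> P^(-1)AP (same characteristic polynomial)
2. Transpose: A^T has the same eigenvalues as A

Eigenvalues are NOT preserved by:
- Adding identity: eigenvalues become 0+1, 1+1
- Scaling: eigenvalues become 0, 2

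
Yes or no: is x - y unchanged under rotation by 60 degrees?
No

Applying rotation by 60 degrees: x' = x*cos(60 degrees) - y*sin(60 degrees) = x/2 - sqrt(3)y/2, y' = x*sin(60 degrees) + y*cos(60 degrees) = sqrt(3)x/2 + y/2

Substituting into x - y:
(x/2 - sqrt(3)y/2) - (sqrt(3)x/2 + y/2)
= -sqrt(3)x/2 + x/2 - sqrt(3)y/2 - y/2

This differs from the original expression x - y, so it is NOT invariant.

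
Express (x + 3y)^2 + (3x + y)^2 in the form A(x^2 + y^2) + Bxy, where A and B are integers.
10(x^2 + y^2) + 12xy

Expanding: (x + 3y)^2 = x^2 + 6xy + 9y^2
(3x + y)^2 = 9x^2 + 6xy + y^2
Sum = (1+9)(x^2+y^2) + 12xy = 10(x^2 + y^2) + 12xy
This is symmetric in x and y.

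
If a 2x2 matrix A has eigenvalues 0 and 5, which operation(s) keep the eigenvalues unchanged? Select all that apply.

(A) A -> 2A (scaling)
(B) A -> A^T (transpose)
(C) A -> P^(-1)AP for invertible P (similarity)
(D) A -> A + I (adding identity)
B and C

Eigenvalues are preserved by:
1. Similarity transformations: A -> P^(-1)AP (same characteristic polynomial)
2. Transpose: A^T has the same eigenvalues as A

Eigenvalues are NOT preserved by:
- Adding identity: eigenvalues become 0+1, 5+1
- Scaling: eigenvalues become 0, 10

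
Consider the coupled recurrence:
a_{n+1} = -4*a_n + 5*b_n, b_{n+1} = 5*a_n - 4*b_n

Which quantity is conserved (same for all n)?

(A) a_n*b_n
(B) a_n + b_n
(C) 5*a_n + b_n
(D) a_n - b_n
B

Replace a_n by a_{n+1} = -4*a_n + 5*b_n and b_n by b_{n+1} = 5*a_n - 4*b_n in each option and simplify:
(A) a_n*b_n  ->  (-4*a_n + 5*b_n)*(5*a_n - 4*b_n) = -20*a_n^2 + 41*a_n*b_n - 20*b_n^2   [not conserved]
(B) a_n + b_n  ->  (-4*a_n + 5*b_n) + (5*a_n - 4*b_n) = a_n + b_n   [conserved]
(C) 5*a_n + b_n  ->  5*(-4*a_n + 5*b_n) + (5*a_n - 4*b_n) = -15*a_n + 21*b_n   [not conserved]
(D) a_n - b_n  ->  (-4*a_n + 5*b_n) - (5*a_n - 4*b_n) = -9*a_n + 9*b_n   [not conserved]

Only (B) a_n + b_n returns to itself after one step, so it is the conserved quantity.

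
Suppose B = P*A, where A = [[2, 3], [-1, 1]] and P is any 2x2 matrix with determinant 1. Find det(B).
5

By the multiplicative property of determinants, det(B) = det(P*A) = det(P) * det(A) = det(A),
so the determinant is invariant under multiplication by any determinant-1 matrix; we just need det(A).

det(A) = (2)(1) - (3)(-1) = 2 - (-3) = 5

Therefore det(B) = 1 * 5 = 5.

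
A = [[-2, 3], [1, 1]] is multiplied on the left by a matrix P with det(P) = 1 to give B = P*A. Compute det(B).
-5

By the multiplicative property of determinants, det(B) = det(P*A) = det(P) * det(A) = det(A),
so the determinant is invariant under multiplication by any determinant-1 matrix; we just need det(A).

det(A) = (-2)(1) - (3)(1) = -2 - 3 = -5

Therefore det(B) = 1 * (-5) = -5.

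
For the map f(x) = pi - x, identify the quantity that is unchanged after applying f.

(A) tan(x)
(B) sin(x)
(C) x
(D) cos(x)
B

For f(x) = pi - x:
sin(pi - x) = sin(x), so sine is invariant under this transformation.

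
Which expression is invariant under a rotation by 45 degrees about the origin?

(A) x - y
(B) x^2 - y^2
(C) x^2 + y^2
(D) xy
C

A rotation by 45 degrees sends (x, y) to (sqrt(2)x/2 - sqrt(2)y/2, sqrt(2)x/2 + sqrt(2)y/2).
Substitute the transformed coordinates into each option and compare with the original:
(A) x - y  ->  (sqrt(2)x/2 - sqrt(2)y/2) - (sqrt(2)x/2 + sqrt(2)y/2) = -sqrt(2)y   [differs from x - y: not invariant]
(B) x^2 - y^2  ->  (sqrt(2)x/2 - sqrt(2)y/2)^2 - (sqrt(2)x/2 + sqrt(2)y/2)^2 = -2xy   [differs from x^2 - y^2: not invariant]
(C) x^2 + y^2  ->  (sqrt(2)x/2 - sqrt(2)y/2)^2 + (sqrt(2)x/2 + sqrt(2)y/2)^2 = x^2 + y^2   [equals x^2 + y^2: invariant]
(D) xy  ->  (sqrt(2)x/2 - sqrt(2)y/2)(sqrt(2)x/2 + sqrt(2)y/2) = x^2/2 - y^2/2   [differs from xy: not invariant]

Only option (C), x^2 + y^2, is unchanged by the transformation.
Geometrically, x^2 + y^2 is the squared distance from the origin, which every rotation about the origin preserves.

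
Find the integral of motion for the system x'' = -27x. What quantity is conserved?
E = (x')^2 + 27x^2

Multiply the equation by x':
x' * x'' = -27x * x'
The left side is d/dt[(x')^2/2] and the right side is d/dt[-27x^2/2], so
d/dt[(x')^2/2 + 27x^2/2] = 0, i.e. (x')^2/2 + 27x^2/2 = constant.
Multiplying by 2, the integral of motion is E = (x')^2 + 27x^2.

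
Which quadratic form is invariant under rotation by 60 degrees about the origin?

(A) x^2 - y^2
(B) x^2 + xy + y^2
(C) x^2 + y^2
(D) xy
C

Rotation by 60 degrees sends (x, y) to (x/2 - sqrt(3)y/2, sqrt(3)x/2 + y/2).
Substitute the transformed coordinates into each option and compare with the original:
(A) x^2 - y^2  ->  (x/2 - sqrt(3)y/2)^2 - (sqrt(3)x/2 + y/2)^2 = -x^2/2 - sqrt(3)xy + y^2/2   [differs from x^2 - y^2: not invariant]
(B) x^2 + xy + y^2  ->  (x/2 - sqrt(3)y/2)^2 + (x/2 - sqrt(3)y/2)(sqrt(3)x/2 + y/2) + (sqrt(3)x/2 + y/2)^2 = sqrt(3)x^2/4 + x^2 - xy/2 - sqrt(3)y^2/4 + y^2   [differs from x^2 + xy + y^2: not invariant]
(C) x^2 + y^2  ->  (x/2 - sqrt(3)y/2)^2 + (sqrt(3)x/2 + y/2)^2 = x^2 + y^2   [equals x^2 + y^2: invariant]
(D) xy  ->  (x/2 - sqrt(3)y/2)(sqrt(3)x/2 + y/2) = sqrt(3)x^2/4 - xy/2 - sqrt(3)y^2/4   [differs from xy: not invariant]

Only option (C), x^2 + y^2, is unchanged by the transformation.
x^2 + y^2 is the squared distance from the origin, which rotations preserve.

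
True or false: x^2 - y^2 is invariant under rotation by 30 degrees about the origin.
False

Applying rotation by 30 degrees: x' = x*cos(30 degrees) - y*sin(30 degrees) = sqrt(3)x/2 - y/2, y' = x*sin(30 degrees) + y*cos(30 degrees) = x/2 + sqrt(3)y/2

Substituting into x^2 - y^2:
(sqrt(3)x/2 - y/2)^2 - (x/2 + sqrt(3)y/2)^2
= x^2/2 - sqrt(3)xy - y^2/2

This differs from the original expression x^2 - y^2, so it is NOT invariant.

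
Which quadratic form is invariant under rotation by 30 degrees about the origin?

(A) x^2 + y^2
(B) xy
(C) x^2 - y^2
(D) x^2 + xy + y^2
A

Rotation by 30 degrees sends (x, y) to (sqrt(3)x/2 - y/2, x/2 + sqrt(3)y/2).
Substitute the transformed coordinates into each option and compare with the original:
(A) x^2 + y^2  ->  (sqrt(3)x/2 - y/2)^2 + (x/2 + sqrt(3)y/2)^2 = x^2 + y^2   [equals x^2 + y^2: invariant]
(B) xy  ->  (sqrt(3)x/2 - y/2)(x/2 + sqrt(3)y/2) = sqrt(3)x^2/4 + xy/2 - sqrt(3)y^2/4   [differs from xy: not invariant]
(C) x^2 - y^2  ->  (sqrt(3)x/2 - y/2)^2 - (x/2 + sqrt(3)y/2)^2 = x^2/2 - sqrt(3)xy - y^2/2   [differs from x^2 - y^2: not invariant]
(D) x^2 + xy + y^2  ->  (sqrt(3)x/2 - y/2)^2 + (sqrt(3)x/2 - y/2)(x/2 + sqrt(3)y/2) + (x/2 + sqrt(3)y/2)^2 = sqrt(3)x^2/4 + x^2 + xy/2 - sqrt(3)y^2/4 + y^2   [differs from x^2 + xy + y^2: not invariant]

Only option (A), x^2 + y^2, is unchanged by the transformation.
x^2 + y^2 is the squared distance from the origin, which rotations preserve.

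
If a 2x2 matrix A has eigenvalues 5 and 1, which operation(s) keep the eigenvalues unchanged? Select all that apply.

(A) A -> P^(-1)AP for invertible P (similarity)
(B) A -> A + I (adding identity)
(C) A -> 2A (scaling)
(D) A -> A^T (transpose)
A and D

Eigenvalues are preserved by:
1. Similarity transformations: A -> P^(-1)AP (same characteristic polynomial)
2. Transpose: A^T has the same eigenvalues as A

Eigenvalues are NOT preserved by:
- Adding identity: eigenvalues become 5+1, 1+1
- Scaling: eigenvalues become 10, 2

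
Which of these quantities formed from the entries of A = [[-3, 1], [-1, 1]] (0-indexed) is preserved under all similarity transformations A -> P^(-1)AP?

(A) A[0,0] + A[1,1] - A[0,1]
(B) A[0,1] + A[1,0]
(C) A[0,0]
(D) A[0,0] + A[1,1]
D

A[0,0] + A[1,1] is the trace of A. By the cyclic property of the trace, tr(P^(-1)AP) = tr(APP^(-1)) = tr(A), so it is the same for every matrix similar to A.

The other combinations are not similarity invariants. For example, take P = [[1, 1], [0, 1]] (det P = 1), so P^(-1) = [[1, -1], [0, 1]] and
B = P^(-1)AP = [[-2, -2], [-1, 0]].
Evaluating each option on A and on B:
(A) A[0,0] + A[1,1] - A[0,1]: -3 for A, 0 for B -> changes
(B) A[0,1] + A[1,0]: 0 for A, -3 for B -> changes
(C) A[0,0]: -3 for A, -2 for B -> changes
(D) A[0,0] + A[1,1]: -2 for A, -2 for B -> unchanged

Only (D) A[0,0] + A[1,1] = -2 survives (and it does so for every P, not just this one), so it is the invariant.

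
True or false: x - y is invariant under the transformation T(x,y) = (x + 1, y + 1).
True

Substitute T(x,y) = (x + 1, y + 1) into the expression and compare with the original.

Original: x - y
After applying T: (x + 1) - (y + 1) = x - y

This is identical to the original x - y, so the expression is invariant.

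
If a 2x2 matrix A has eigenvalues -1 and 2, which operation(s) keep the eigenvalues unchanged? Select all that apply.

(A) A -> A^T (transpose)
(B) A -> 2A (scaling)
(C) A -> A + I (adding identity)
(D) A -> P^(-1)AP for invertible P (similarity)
A and D

Eigenvalues are preserved by:
1. Similarity transformations: A -> P^(-1)AP (same characteristic polynomial)
2. Transpose: A^T has the same eigenvalues as A

Eigenvalues are NOT preserved by:
- Adding identity: eigenvalues become -1+1, 2+1
- Scaling: eigenvalues become -2, 4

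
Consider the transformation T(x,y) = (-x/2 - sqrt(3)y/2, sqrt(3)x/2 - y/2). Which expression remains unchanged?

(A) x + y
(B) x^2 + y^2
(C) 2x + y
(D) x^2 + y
B

An expression E(x,y) is invariant under T if E(T(x,y)) = E(x,y). Here T(x,y) = (-x/2 - sqrt(3)y/2, sqrt(3)x/2 - y/2).
Substitute the transformed coordinates into each option and compare with the original:
(A) x + y  ->  (-x/2 - sqrt(3)y/2) + (sqrt(3)x/2 - y/2) = -x/2 + sqrt(3)x/2 - sqrt(3)y/2 - y/2   [differs from x + y: not invariant]
(B) x^2 + y^2  ->  (-x/2 - sqrt(3)y/2)^2 + (sqrt(3)x/2 - y/2)^2 = x^2 + y^2   [equals x^2 + y^2: invariant]
(C) 2x + y  ->  2(-x/2 - sqrt(3)y/2) + (sqrt(3)x/2 - y/2) = -x + sqrt(3)x/2 - sqrt(3)y - y/2   [differs from 2x + y: not invariant]
(D) x^2 + y  ->  (-x/2 - sqrt(3)y/2)^2 + (sqrt(3)x/2 - y/2) = x^2/4 + sqrt(3)xy/2 + sqrt(3)x/2 + 3y^2/4 - y/2   [differs from x^2 + y: not invariant]

Only option (B), x^2 + y^2, is unchanged by the transformation.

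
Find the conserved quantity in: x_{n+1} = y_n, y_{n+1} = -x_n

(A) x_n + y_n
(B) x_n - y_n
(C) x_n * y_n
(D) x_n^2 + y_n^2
D

For the recurrence x_{n+1} = y_n, y_{n+1} = -x_n:

x_{n+1}^2 + y_{n+1}^2 = y_n^2 + (-x_n)^2 = x_n^2 + y_n^2
The sum of squares is conserved (like energy in a harmonic oscillator).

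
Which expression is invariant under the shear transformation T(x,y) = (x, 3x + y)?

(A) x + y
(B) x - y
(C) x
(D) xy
C

Under the shear T(x,y) = (x, 3x + y):
Substitute the transformed coordinates into each option and compare with the original:
(A) x + y  ->  (x) + (3x + y) = 4x + y   [differs from x + y: not invariant]
(B) x - y  ->  (x) - (3x + y) = -2x - y   [differs from x - y: not invariant]
(C) x  ->  (x) = x   [equals x: invariant]
(D) xy  ->  (x)(3x + y) = 3x^2 + xy   [differs from xy: not invariant]

Only option (C), x, is unchanged by the transformation.
A vertical shear moves points parallel to the y-axis, so the x-coordinate (and any function of x alone) is unchanged.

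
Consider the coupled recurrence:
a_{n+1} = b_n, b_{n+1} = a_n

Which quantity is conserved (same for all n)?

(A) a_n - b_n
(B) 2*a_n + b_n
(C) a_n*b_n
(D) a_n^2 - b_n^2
C

Replace a_n by a_{n+1} = b_n and b_n by b_{n+1} = a_n in each option and simplify:
(A) a_n - b_n  ->  (b_n) - (a_n) = -a_n + b_n   [not conserved]
(B) 2*a_n + b_n  ->  2*(b_n) + (a_n) = a_n + 2*b_n   [not conserved]
(C) a_n*b_n  ->  (b_n)*(a_n) = a_n*b_n   [conserved]
(D) a_n^2 - b_n^2  ->  (b_n)^2 - (a_n)^2 = -a_n^2 + b_n^2   [not conserved]

Only (C) a_n*b_n returns to itself after one step, so it is the conserved quantity.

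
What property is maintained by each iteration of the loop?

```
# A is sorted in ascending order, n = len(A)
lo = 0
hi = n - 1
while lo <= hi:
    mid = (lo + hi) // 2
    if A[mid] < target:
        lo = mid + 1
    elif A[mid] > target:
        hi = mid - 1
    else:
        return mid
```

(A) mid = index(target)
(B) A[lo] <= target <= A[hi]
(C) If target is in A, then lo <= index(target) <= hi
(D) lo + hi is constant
C

A loop invariant must hold before the first iteration and be re-established by every execution of the body.

(C) If target is in A, then lo <= index(target) <= hi: Before the loop [lo, hi] = [0, n-1] covers every index. When A[mid] < target, sortedness puts target strictly to the right of mid, so setting lo = mid + 1 keeps index(target) in [lo, hi]; symmetrically for hi = mid - 1. Hence 'if target is in A then lo <= index(target) <= hi' holds after every iteration, and when lo > hi it proves target is absent.

The other options fail:
(A) mid = index(target): mid is just the current probe; it equals index(target) only on the iteration that returns.
(B) A[lo] <= target <= A[hi]: fails when target is not in A (e.g. target < A[0] already violates it before the loop), so it is not maintained in general.
(D) lo + hi is constant: each iteration moves exactly one of lo, hi, so lo + hi changes (e.g. 0 + (n-1) becomes (mid+1) + (n-1)).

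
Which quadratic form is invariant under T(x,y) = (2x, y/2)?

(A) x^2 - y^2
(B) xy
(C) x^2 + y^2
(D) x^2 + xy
B

T multiplies x by 2 and divides y by 2.
Substitute the transformed coordinates into each option and compare with the original:
(A) x^2 - y^2  ->  (2x)^2 - (y/2)^2 = 4x^2 - y^2/4   [differs from x^2 - y^2: not invariant]
(B) xy  ->  (2x)(y/2) = xy   [equals xy: invariant]
(C) x^2 + y^2  ->  (2x)^2 + (y/2)^2 = 4x^2 + y^2/4   [differs from x^2 + y^2: not invariant]
(D) x^2 + xy  ->  (2x)^2 + (2x)(y/2) = 4x^2 + xy   [differs from x^2 + xy: not invariant]

Only option (B), xy, is unchanged by the transformation.
The factors 2 and 1/2 cancel only in the pure product xy.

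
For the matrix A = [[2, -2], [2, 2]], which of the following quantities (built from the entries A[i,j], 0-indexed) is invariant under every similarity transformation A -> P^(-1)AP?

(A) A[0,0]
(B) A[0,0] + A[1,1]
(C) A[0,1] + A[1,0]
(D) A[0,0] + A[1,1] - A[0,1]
B

A[0,0] + A[1,1] is the trace of A. By the cyclic property of the trace, tr(P^(-1)AP) = tr(APP^(-1)) = tr(A), so it is the same for every matrix similar to A.

The other combinations are not similarity invariants. For example, take P = [[2, 1], [1, 1]] (det P = 1), so P^(-1) = [[1, -1], [-1, 2]] and
B = P^(-1)AP = [[-4, -4], [10, 8]].
Evaluating each option on A and on B:
(A) A[0,0]: 2 for A, -4 for B -> changes
(B) A[0,0] + A[1,1]: 4 for A, 4 for B -> unchanged
(C) A[0,1] + A[1,0]: 0 for A, 6 for B -> changes
(D) A[0,0] + A[1,1] - A[0,1]: 6 for A, 8 for B -> changes

Only (B) A[0,0] + A[1,1] = 4 survives (and it does so for every P, not just this one), so it is the invariant.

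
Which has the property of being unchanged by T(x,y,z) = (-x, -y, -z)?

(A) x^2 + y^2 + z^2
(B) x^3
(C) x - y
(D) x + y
A

Apply T(x,y,z) = (-x, -y, -z) to each option, i.e. replace (x, y, z) by the transformed coordinates.
Substitute the transformed coordinates into each option and compare with the original:
(A) x^2 + y^2 + z^2  ->  (-x)^2 + (-y)^2 + (-z)^2 = x^2 + y^2 + z^2   [equals x^2 + y^2 + z^2: invariant]
(B) x^3  ->  (-x)^3 = -x^3   [differs from x^3: not invariant]
(C) x - y  ->  (-x) - (-y) = -x + y   [differs from x - y: not invariant]
(D) x + y  ->  (-x) + (-y) = -x - y   [differs from x + y: not invariant]

Only option (A), x^2 + y^2 + z^2, is unchanged by the transformation.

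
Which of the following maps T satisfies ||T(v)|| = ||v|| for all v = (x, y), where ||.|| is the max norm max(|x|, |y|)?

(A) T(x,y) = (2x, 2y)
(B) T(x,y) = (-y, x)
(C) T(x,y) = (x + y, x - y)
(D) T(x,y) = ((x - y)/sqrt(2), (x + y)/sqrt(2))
B

A transformation preserves a norm if ||T(v)|| = ||v|| for every v; a single vector where the norm changes rules an option out.

(A) T(x,y) = (2x, 2y): v = (1, 0) has norm max(|1|, |0|) = 1, but T(v) = (2, 0) has norm 2 -- not preserved.
(B) T(x,y) = (-y, x): preserves the norm -- it only permutes the coordinates and/or flips signs, which leaves max(|x|, |y|) unchanged.
(C) T(x,y) = (x + y, x - y): v = (1, 1) has norm max(|1|, |1|) = 1, but T(v) = (2, 0) has norm 2 -- not preserved.
(D) T(x,y) = ((x - y)/sqrt(2), (x + y)/sqrt(2)): v = (1, 0) has norm max(|1|, |0|) = 1, but T(v) = (sqrt(2)/2, sqrt(2)/2) has norm sqrt(2)/2 -- not preserved.

Therefore the answer is (B).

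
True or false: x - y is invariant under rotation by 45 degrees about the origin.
False

Applying rotation by 45 degrees: x' = x*cos(45 degrees) - y*sin(45 degrees) = sqrt(2)x/2 - sqrt(2)y/2, y' = x*sin(45 degrees) + y*cos(45 degrees) = sqrt(2)x/2 + sqrt(2)y/2

Substituting into x - y:
(sqrt(2)x/2 - sqrt(2)y/2) - (sqrt(2)x/2 + sqrt(2)y/2)
= -sqrt(2)y

This differs from the original expression x - y, so it is NOT invariant.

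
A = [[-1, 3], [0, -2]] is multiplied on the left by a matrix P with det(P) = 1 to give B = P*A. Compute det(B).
2

By the multiplicative property of determinants, det(B) = det(P*A) = det(P) * det(A) = det(A),
so the determinant is invariant under multiplication by any determinant-1 matrix; we just need det(A).

det(A) = (-1)(-2) - (3)(0) = 2 - 0 = 2

Therefore det(B) = 1 * 2 = 2.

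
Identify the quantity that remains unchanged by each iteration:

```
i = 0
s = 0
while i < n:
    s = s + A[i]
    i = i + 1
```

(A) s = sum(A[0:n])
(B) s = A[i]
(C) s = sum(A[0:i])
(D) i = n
C

A loop invariant must hold before the first iteration and be re-established by every execution of the body.

(C) s = sum(A[0:i]): Initially i = 0 and s = 0 = sum of the empty slice A[0:0]. If s = sum(A[0:i]) holds at the top of an iteration, the body sets s to sum(A[0:i]) + A[i] = sum(A[0:i+1]) and then i to i+1, so s = sum(A[0:i]) holds again. At exit i = n, giving s = sum(A[0:n]).

The other options fail:
(A) s = sum(A[0:n]): false before the loop (s = 0, not the full sum) -- it only becomes true at exit.
(B) s = A[i]: after the first iteration s = A[0] but i = 1, so s = A[i] compares s with the wrong element (and fails in general).
(D) i = n: false initially (i = 0); it is the exit condition, not an invariant.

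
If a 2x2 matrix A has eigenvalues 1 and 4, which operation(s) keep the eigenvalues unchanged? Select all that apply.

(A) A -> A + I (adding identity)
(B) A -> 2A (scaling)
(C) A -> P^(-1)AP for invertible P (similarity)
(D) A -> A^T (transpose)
C and D

Eigenvalues are preserved by:
1. Similarity transformations: A -> P^(-1)AP (same characteristic polynomial)
2. Transpose: A^T has the same eigenvalues as A

Eigenvalues are NOT preserved by:
- Adding identity: eigenvalues become 1+1, 4+1
- Scaling: eigenvalues become 2, 8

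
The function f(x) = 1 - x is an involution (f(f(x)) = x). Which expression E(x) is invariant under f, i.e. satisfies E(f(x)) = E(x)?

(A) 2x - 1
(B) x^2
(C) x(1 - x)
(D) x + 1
C

Replace x by f(x) = 1 - x in each option and simplify. As a quick numerical cross-check, also compare E(5) with E(f(5)) = E(-4).

(A) 2x - 1  ->  2(1 - x) - 1 = 1 - 2x; check: E(5) = 9 but E(-4) = -9.   [not invariant]
(B) x^2  ->  (1 - x)^2 = (x - 1)^2; check: E(5) = 25 but E(-4) = 16.   [not invariant]
(C) x(1 - x)  ->  (1 - x)(1 - (1 - x)), which simplifies back to x(1 - x); check: E(5) = -20, E(-4) = -20.   [invariant]
(D) x + 1  ->  (1 - x) + 1 = 2 - x; check: E(5) = 6 but E(-4) = -3.   [not invariant]

Only (C) is unchanged. E is symmetric under swapping x with f(x) = 1 - x, which is exactly what an involution does.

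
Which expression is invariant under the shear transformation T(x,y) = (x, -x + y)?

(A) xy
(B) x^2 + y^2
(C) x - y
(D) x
D

Under the shear T(x,y) = (x, -x + y):
Substitute the transformed coordinates into each option and compare with the original:
(A) xy  ->  (x)(-x + y) = -x^2 + xy   [differs from xy: not invariant]
(B) x^2 + y^2  ->  (x)^2 + (-x + y)^2 = 2x^2 - 2xy + y^2   [differs from x^2 + y^2: not invariant]
(C) x - y  ->  (x) - (-x + y) = 2x - y   [differs from x - y: not invariant]
(D) x  ->  (x) = x   [equals x: invariant]

Only option (D), x, is unchanged by the transformation.
A vertical shear moves points parallel to the y-axis, so the x-coordinate (and any function of x alone) is unchanged.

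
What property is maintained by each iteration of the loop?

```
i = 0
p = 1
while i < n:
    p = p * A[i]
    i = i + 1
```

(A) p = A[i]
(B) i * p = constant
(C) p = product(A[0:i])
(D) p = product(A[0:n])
C

A loop invariant must hold before the first iteration and be re-established by every execution of the body.

(C) p = product(A[0:i]): Initially i = 0 and p = 1 = product of the empty slice A[0:0]. If p = product(A[0:i]) holds at the top of an iteration, the body sets p to product(A[0:i]) * A[i] = product(A[0:i+1]) and then i to i+1, so the property is restored. At exit i = n, giving p = product(A[0:n]).

The other options fail:
(A) p = A[i]: after the first iteration p = A[0] but i = 1; in general p is a product of several elements, not a single one.
(B) i * p = constant: initially i * p = 0, but after one iteration it is 1 * A[0], which is nonzero in general.
(D) p = product(A[0:n]): false before the loop (p = 1, not the full product) -- it only becomes true at exit.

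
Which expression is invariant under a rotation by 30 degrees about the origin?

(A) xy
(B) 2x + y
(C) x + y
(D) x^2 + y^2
D

A rotation by 30 degrees sends (x, y) to (sqrt(3)x/2 - y/2, x/2 + sqrt(3)y/2).
Substitute the transformed coordinates into each option and compare with the original:
(A) xy  ->  (sqrt(3)x/2 - y/2)(x/2 + sqrt(3)y/2) = sqrt(3)x^2/4 + xy/2 - sqrt(3)y^2/4   [differs from xy: not invariant]
(B) 2x + y  ->  2(sqrt(3)x/2 - y/2) + (x/2 + sqrt(3)y/2) = x/2 + sqrt(3)x - y + sqrt(3)y/2   [differs from 2x + y: not invariant]
(C) x + y  ->  (sqrt(3)x/2 - y/2) + (x/2 + sqrt(3)y/2) = x/2 + sqrt(3)x/2 - y/2 + sqrt(3)y/2   [differs from x + y: not invariant]
(D) x^2 + y^2  ->  (sqrt(3)x/2 - y/2)^2 + (x/2 + sqrt(3)y/2)^2 = x^2 + y^2   [equals x^2 + y^2: invariant]

Only option (D), x^2 + y^2, is unchanged by the transformation.
Geometrically, x^2 + y^2 is the squared distance from the origin, which every rotation about the origin preserves.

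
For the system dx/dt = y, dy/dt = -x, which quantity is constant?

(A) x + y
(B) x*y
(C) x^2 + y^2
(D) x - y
C

A first integral I satisfies dI/dt = 0 along every solution. Differentiate each option and use the equation of motion:
(A) d/dt[x + y] = y + (-x) = y - x, not identically 0
(B) d/dt[x*y] = (dx/dt)y + x(dy/dt) = y^2 - x^2, not identically 0
(C) d/dt[x^2 + y^2] = 2x*dx/dt + 2y*dy/dt = 2x*y + 2y*(-x) = 0
(D) d/dt[x - y] = y - (-x) = x + y, not identically 0

Only (C) has zero time-derivative. So x^2 + y^2 (the squared radius; trajectories are circles) is the conserved quantity.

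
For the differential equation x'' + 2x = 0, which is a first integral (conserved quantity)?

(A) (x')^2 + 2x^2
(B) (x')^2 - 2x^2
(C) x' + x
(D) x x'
A

A first integral I satisfies dI/dt = 0 along every solution. Differentiate each option and use the equation of motion:
(A) d/dt[(x')^2 + 2x^2] = 2x'x'' + 4x x' = 2x'(-2x) + 4x x' = 0
(B) d/dt[(x')^2 - 2x^2] = 2x'x'' - 4x x' = -8x x', not identically 0
(C) d/dt[x' + x] = x'' + x' = -2x + x', not identically 0
(D) d/dt[x x'] = (x')^2 + x x'' = (x')^2 - 2x^2, not identically 0

Only (A) has zero time-derivative. So the energy-like quantity (x')^2 + 2x^2 is the first integral.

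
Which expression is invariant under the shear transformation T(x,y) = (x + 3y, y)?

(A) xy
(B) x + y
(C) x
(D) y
D

Under the shear T(x,y) = (x + 3y, y):
Substitute the transformed coordinates into each option and compare with the original:
(A) xy  ->  (x + 3y)(y) = xy + 3y^2   [differs from xy: not invariant]
(B) x + y  ->  (x + 3y) + (y) = x + 4y   [differs from x + y: not invariant]
(C) x  ->  (x + 3y) = x + 3y   [differs from x: not invariant]
(D) y  ->  (y) = y   [equals y: invariant]

Only option (D), y, is unchanged by the transformation.
A horizontal shear moves points parallel to the x-axis, so the y-coordinate (and any function of y alone) is unchanged.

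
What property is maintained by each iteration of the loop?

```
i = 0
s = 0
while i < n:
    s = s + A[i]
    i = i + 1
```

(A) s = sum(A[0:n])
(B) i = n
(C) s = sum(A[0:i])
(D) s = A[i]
C

A loop invariant must hold before the first iteration and be re-established by every execution of the body.

(C) s = sum(A[0:i]): Initially i = 0 and s = 0 = sum of the empty slice A[0:0]. If s = sum(A[0:i]) holds at the top of an iteration, the body sets s to sum(A[0:i]) + A[i] = sum(A[0:i+1]) and then i to i+1, so s = sum(A[0:i]) holds again. At exit i = n, giving s = sum(A[0:n]).

The other options fail:
(A) s = sum(A[0:n]): false before the loop (s = 0, not the full sum) -- it only becomes true at exit.
(B) i = n: false initially (i = 0); it is the exit condition, not an invariant.
(D) s = A[i]: after the first iteration s = A[0] but i = 1, so s = A[i] compares s with the wrong element (and fails in general).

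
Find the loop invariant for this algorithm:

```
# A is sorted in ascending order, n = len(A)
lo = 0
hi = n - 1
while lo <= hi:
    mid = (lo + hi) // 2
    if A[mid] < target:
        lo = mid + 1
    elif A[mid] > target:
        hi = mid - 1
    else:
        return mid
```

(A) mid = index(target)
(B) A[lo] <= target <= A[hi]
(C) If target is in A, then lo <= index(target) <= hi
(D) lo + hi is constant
C

A loop invariant must hold before the first iteration and be re-established by every execution of the body.

(C) If target is in A, then lo <= index(target) <= hi: Before the loop [lo, hi] = [0, n-1] covers every index. When A[mid] < target, sortedness puts target strictly to the right of mid, so setting lo = mid + 1 keeps index(target) in [lo, hi]; symmetrically for hi = mid - 1. Hence 'if target is in A then lo <= index(target) <= hi' holds after every iteration, and when lo > hi it proves target is absent.

The other options fail:
(A) mid = index(target): mid is just the current probe; it equals index(target) only on the iteration that returns.
(B) A[lo] <= target <= A[hi]: fails when target is not in A (e.g. target < A[0] already violates it before the loop), so it is not maintained in general.
(D) lo + hi is constant: each iteration moves exactly one of lo, hi, so lo + hi changes (e.g. 0 + (n-1) becomes (mid+1) + (n-1)).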